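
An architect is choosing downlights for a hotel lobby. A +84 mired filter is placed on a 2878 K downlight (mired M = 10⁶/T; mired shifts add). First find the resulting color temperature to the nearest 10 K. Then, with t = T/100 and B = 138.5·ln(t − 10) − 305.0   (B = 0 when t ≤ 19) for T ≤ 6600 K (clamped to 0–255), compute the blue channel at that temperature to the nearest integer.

52

M_in = 10⁶/2878 = 347.46; M_out = 347.46 + (+84) = 431.46.
T_out = 10⁶/431.46 = 2317.7 K → 2320 K; t = 23.2.
B = 138.5·ln(23.2 − 10) − 305.0 = 138.5·ln 13.2 − 305.0 = 138.5·2.5802 − 305.0 = 52.360.
Rounded: 52.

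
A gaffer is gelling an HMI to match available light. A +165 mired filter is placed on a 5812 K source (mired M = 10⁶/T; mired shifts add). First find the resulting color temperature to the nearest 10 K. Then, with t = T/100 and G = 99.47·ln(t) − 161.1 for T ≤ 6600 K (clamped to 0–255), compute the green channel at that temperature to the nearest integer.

176

M_in = 10⁶/5812 = 172.06; M_out = 172.06 + (+165) = 337.06.
T_out = 10⁶/337.06 = 2966.9 K → 2970 K; t = 29.7.
G = 99.47·ln 29.7 − 161.1 = 99.47·3.3911 − 161.1 = 176.217.
Rounded: 176.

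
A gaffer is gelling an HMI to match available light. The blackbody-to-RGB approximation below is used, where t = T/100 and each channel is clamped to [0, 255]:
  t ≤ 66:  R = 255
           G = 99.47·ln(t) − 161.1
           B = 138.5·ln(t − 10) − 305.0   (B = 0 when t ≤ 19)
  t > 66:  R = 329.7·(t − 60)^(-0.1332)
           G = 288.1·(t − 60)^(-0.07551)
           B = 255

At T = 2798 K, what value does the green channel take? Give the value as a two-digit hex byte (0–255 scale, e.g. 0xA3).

t = 2798/100 = 27.98; the t ≤ 66 branch applies.
G = 99.47·ln 27.98 − 161.1 = 99.47·3.3315 − 161.1 = 170.283.
Rounded: 170; in hex, 0xAA.

0xAA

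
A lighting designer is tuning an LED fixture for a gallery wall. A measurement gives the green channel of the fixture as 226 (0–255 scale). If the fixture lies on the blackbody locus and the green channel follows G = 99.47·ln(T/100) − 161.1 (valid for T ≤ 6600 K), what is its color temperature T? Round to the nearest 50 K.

4900 K

ln t = (226 + 161.1) / 99.47 = 3.8916.
t = e^3.8916 = 48.990.
T = 100·t = 4899 K → 4900 K to the nearest 50 K.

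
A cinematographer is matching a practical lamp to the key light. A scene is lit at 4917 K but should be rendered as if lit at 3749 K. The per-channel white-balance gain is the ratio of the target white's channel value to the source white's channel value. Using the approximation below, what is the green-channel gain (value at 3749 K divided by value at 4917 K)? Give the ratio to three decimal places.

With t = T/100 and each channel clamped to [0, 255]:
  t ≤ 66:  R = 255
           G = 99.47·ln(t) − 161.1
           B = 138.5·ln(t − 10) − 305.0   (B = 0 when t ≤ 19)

At 4917 K (t = 49.17):
  G = 99.47·ln 49.17 − 161.1 = 99.47·3.8953 − 161.1 = 226.364.
At 3749 K (t = 37.49):
  G = 99.47·ln 37.49 − 161.1 = 99.47·3.6241 − 161.1 = 199.387.
Gain = 199.387 / 226.364 = 0.8808 → 0.881.

0.881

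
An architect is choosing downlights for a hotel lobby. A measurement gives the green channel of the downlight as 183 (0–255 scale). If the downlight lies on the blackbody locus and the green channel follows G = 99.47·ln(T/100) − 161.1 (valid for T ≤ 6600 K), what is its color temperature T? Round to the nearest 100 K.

ln t = (183 + 161.1) / 99.47 = 3.4593.
t = e^3.4593 = 31.796.
T = 100·t = 3180 K → 3200 K to the nearest 100 K.

3200 K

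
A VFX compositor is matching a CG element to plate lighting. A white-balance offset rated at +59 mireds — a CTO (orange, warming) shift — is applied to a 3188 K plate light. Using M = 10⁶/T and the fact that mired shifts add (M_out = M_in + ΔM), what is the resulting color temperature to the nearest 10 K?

2680 K

M_in = 10⁶/3188 = 313.68 mireds.
M_out = 313.68 + (+59) = 372.68 mireds.
T_out = 10⁶/372.68 = 2683.3 K → 2680 K.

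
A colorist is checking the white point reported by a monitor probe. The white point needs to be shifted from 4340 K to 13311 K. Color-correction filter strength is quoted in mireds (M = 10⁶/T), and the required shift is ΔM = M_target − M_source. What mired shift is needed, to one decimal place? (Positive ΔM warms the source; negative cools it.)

M_source = 10⁶/4340 = 230.415; M_target = 10⁶/13311 = 75.126.
ΔM = 75.126 − 230.415 = -155.289 → -155.3 mireds, a cooling shift.

-155.3 mireds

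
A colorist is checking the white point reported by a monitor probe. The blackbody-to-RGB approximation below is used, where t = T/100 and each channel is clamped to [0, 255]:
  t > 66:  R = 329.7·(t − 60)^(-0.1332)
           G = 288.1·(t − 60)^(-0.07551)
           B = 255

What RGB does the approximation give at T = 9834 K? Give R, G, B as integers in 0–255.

t = 9834/100 = 98.34; the t > 66 branch applies.
R = 329.7·(98.34 − 60)^(-0.1332) = 329.7·38.34^(-0.1332) = 329.7·0.61526 = 202.851.
G = 288.1·(98.34 − 60)^(-0.07551) = 288.1·38.34^(-0.07551) = 288.1·0.75931 = 218.757.
B = 255 by definition for t > 66.
Rounded: (203, 219, 255).

R=203, G=219, B=255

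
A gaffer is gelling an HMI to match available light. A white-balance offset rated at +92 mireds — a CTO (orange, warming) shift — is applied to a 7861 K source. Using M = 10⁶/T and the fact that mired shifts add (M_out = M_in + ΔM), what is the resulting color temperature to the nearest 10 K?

4560 K

M_in = 10⁶/7861 = 127.21 mireds.
M_out = 127.21 + (+92) = 219.21 mireds.
T_out = 10⁶/219.21 = 4561.8 K → 4560 K.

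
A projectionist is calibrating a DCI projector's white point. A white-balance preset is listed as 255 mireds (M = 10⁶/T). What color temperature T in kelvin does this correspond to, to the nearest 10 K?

3920 K

T = 10⁶ / 255 = 3921.57 K → 3920 K.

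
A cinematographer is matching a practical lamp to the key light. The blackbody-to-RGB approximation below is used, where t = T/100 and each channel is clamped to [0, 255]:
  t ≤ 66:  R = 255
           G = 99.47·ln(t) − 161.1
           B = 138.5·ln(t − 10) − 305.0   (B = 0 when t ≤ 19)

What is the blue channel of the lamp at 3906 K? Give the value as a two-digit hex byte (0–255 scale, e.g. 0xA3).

0xA2

t = 3906/100 = 39.06; the t ≤ 66 branch applies.
B = 138.5·ln(39.06 − 10) − 305.0 = 138.5·ln 29.06 − 305.0 = 138.5·3.3694 − 305.0 = 161.657.
Rounded: 162; in hex, 0xA2.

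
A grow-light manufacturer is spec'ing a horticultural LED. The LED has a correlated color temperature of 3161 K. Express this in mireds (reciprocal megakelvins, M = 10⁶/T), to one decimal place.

M = 10⁶ / 3161 = 316.356 → 316.4 mireds.

316.4 mireds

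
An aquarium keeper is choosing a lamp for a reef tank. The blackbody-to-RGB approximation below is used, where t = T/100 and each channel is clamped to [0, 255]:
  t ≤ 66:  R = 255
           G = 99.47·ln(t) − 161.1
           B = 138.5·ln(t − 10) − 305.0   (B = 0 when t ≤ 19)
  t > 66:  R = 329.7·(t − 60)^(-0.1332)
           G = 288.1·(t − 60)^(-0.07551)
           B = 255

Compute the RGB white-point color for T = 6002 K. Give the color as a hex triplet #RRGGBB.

#FFF6ED

t = 6002/100 = 60.02; the t ≤ 66 branch applies.
R = 255 by definition for t ≤ 66.
G = 99.47·ln 60.02 − 161.1 = 99.47·4.0947 − 161.1 = 246.198.
B = 138.5·ln(60.02 − 10) − 305.0 = 138.5·ln 50.02 − 305.0 = 138.5·3.9124 − 305.0 = 236.871.
Rounded: (255, 246, 237).
In hex: #FFF6ED.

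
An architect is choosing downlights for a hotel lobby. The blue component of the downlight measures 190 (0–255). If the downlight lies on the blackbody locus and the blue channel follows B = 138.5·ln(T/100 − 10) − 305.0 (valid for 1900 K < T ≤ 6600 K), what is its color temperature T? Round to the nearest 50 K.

ln(t − 10) = (190 + 305.0) / 138.5 = 3.5740.
t − 10 = e^3.5740 = 35.659, so t = 45.659.
T = 100·t = 4566 K → 4550 K to the nearest 50 K.

4550 K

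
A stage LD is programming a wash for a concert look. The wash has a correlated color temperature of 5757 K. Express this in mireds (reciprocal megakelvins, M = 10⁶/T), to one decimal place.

173.7 mireds

M = 10⁶ / 5757 = 173.702 → 173.7 mireds.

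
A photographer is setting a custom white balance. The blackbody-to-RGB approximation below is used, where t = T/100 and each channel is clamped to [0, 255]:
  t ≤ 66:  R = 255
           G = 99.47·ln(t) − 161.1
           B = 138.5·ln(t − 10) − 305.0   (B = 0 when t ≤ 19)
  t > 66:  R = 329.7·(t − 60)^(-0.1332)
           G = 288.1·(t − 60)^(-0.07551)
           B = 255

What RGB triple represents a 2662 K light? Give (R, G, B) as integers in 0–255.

(255, 165, 84)

t = 2662/100 = 26.62; the t ≤ 66 branch applies.
R = 255 by definition for t ≤ 66.
G = 99.47·ln 26.62 − 161.1 = 99.47·3.2817 − 161.1 = 165.327.
B = 138.5·ln(26.62 − 10) − 305.0 = 138.5·ln 16.62 − 305.0 = 138.5·2.8106 − 305.0 = 84.269.
Rounded: (255, 165, 84).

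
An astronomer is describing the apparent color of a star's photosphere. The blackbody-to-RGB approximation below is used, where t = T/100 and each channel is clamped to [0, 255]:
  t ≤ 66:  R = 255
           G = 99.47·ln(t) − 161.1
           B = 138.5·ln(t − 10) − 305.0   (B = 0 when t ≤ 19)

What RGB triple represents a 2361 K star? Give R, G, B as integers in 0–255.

t = 2361/100 = 23.61; the t ≤ 66 branch applies.
R = 255 by definition for t ≤ 66.
G = 99.47·ln 23.61 − 161.1 = 99.47·3.1617 − 161.1 = 153.391.
B = 138.5·ln(23.61 − 10) − 305.0 = 138.5·ln 13.61 − 305.0 = 138.5·2.6108 − 305.0 = 56.596.
Rounded: (255, 153, 57).

R=255, G=153, B=57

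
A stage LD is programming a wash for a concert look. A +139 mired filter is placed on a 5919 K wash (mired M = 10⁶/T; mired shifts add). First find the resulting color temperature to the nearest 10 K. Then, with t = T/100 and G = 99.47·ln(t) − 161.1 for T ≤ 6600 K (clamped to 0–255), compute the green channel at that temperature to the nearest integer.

185

M_in = 10⁶/5919 = 168.95; M_out = 168.95 + (+139) = 307.95.
T_out = 10⁶/307.95 = 3247.3 K → 3250 K; t = 32.5.
G = 99.47·ln 32.5 − 161.1 = 99.47·3.4812 − 161.1 = 185.179.
Rounded: 185.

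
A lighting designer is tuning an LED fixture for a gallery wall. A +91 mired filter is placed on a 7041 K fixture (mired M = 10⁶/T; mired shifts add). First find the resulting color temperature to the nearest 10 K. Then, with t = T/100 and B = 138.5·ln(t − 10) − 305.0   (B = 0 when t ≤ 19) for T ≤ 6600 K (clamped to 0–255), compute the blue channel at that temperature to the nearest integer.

179

M_in = 10⁶/7041 = 142.03; M_out = 142.03 + (+91) = 233.03.
T_out = 10⁶/233.03 = 4291.4 K → 4290 K; t = 42.9.
B = 138.5·ln(42.9 − 10) − 305.0 = 138.5·ln 32.9 − 305.0 = 138.5·3.4935 − 305.0 = 178.846.
Rounded: 179.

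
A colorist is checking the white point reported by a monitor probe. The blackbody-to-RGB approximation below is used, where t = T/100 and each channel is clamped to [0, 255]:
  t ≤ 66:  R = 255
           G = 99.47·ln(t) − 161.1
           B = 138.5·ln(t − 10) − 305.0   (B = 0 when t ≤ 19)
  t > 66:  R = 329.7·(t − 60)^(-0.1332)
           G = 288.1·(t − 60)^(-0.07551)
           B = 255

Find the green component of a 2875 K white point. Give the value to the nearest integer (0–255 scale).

t = 2875/100 = 28.75; the t ≤ 66 branch applies.
G = 99.47·ln 28.75 − 161.1 = 99.47·3.3586 − 161.1 = 172.984.
Rounded: 173.

173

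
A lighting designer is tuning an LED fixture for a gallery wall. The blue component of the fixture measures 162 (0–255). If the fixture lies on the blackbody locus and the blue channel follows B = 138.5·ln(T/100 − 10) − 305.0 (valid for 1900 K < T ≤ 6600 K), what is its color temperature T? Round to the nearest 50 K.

3900 K

ln(t − 10) = (162 + 305.0) / 138.5 = 3.3718.
t − 10 = e^3.3718 = 29.132, so t = 39.132.
T = 100·t = 3913 K → 3900 K to the nearest 50 K.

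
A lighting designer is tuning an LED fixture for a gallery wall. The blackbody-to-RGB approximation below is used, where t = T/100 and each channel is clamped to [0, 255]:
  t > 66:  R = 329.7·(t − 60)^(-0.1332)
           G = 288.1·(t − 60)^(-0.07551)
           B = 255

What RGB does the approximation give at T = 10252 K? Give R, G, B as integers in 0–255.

R=200, G=217, B=255

t = 10252/100 = 102.52; the t > 66 branch applies.
R = 329.7·(102.52 − 60)^(-0.1332) = 329.7·42.52^(-0.1332) = 329.7·0.60684 = 200.074.
G = 288.1·(102.52 − 60)^(-0.07551) = 288.1·42.52^(-0.07551) = 288.1·0.75340 = 217.054.
B = 255 by definition for t > 66.
Rounded: (200, 217, 255).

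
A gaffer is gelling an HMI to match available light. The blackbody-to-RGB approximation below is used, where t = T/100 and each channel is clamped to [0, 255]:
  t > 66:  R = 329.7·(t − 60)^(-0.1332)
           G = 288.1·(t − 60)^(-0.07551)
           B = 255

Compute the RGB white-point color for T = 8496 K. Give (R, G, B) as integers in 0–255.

(215, 226, 255)

t = 8496/100 = 84.96; the t > 66 branch applies.
R = 329.7·(84.96 − 60)^(-0.1332) = 329.7·24.96^(-0.1332) = 329.7·0.65146 = 214.786.
G = 288.1·(84.96 − 60)^(-0.07551) = 288.1·24.96^(-0.07551) = 288.1·0.78432 = 225.963.
B = 255 by definition for t > 66.
Rounded: (215, 226, 255).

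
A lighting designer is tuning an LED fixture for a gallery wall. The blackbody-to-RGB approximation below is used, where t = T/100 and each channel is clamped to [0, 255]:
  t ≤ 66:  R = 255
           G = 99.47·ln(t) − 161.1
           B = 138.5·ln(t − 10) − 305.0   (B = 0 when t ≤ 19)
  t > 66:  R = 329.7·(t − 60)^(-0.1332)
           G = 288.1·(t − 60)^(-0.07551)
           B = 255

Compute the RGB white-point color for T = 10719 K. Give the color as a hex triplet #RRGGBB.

#C5D7FF

t = 10719/100 = 107.19; the t > 66 branch applies.
R = 329.7·(107.19 − 60)^(-0.1332) = 329.7·47.19^(-0.1332) = 329.7·0.59847 = 197.316.
G = 288.1·(107.19 − 60)^(-0.07551) = 288.1·47.19^(-0.07551) = 288.1·0.74749 = 215.353.
B = 255 by definition for t > 66.
Rounded: (197, 215, 255).
In hex: #C5D7FF.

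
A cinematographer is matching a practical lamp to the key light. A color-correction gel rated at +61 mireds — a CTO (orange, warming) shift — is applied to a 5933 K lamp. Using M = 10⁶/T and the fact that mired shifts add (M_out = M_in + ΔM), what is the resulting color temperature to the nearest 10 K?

4360 K

M_in = 10⁶/5933 = 168.55 mireds.
M_out = 168.55 + (+61) = 229.55 mireds.
T_out = 10⁶/229.55 = 4356.4 K → 4360 K.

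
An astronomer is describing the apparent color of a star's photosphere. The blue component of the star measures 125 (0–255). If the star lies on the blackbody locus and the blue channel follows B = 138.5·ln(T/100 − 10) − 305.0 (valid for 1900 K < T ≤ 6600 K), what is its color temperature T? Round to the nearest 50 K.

ln(t − 10) = (125 + 305.0) / 138.5 = 3.1047.
t − 10 = e^3.1047 = 22.302, so t = 32.302.
T = 100·t = 3230 K → 3250 K to the nearest 50 K.

3250 K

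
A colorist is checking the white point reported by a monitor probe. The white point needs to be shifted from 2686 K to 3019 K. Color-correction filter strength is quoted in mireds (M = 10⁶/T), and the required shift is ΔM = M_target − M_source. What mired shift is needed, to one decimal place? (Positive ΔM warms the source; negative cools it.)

M_source = 10⁶/2686 = 372.301; M_target = 10⁶/3019 = 331.236.
ΔM = 331.236 − 372.301 = -41.065 → -41.1 mireds, a cooling shift.

-41.1 mireds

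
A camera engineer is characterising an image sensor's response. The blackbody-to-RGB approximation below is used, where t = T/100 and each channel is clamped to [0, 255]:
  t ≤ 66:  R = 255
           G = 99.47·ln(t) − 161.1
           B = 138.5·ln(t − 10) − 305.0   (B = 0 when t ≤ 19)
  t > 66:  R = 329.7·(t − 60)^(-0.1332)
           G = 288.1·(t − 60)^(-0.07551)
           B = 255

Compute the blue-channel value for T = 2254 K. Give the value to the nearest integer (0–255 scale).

t = 2254/100 = 22.54; the t ≤ 66 branch applies.
B = 138.5·ln(22.54 − 10) − 305.0 = 138.5·ln 12.54 − 305.0 = 138.5·2.5289 − 305.0 = 45.256.
Rounded: 45.

45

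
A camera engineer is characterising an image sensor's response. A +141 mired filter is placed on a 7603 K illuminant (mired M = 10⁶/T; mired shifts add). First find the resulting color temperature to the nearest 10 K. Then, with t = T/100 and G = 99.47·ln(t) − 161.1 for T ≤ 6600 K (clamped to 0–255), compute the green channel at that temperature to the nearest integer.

M_in = 10⁶/7603 = 131.53; M_out = 131.53 + (+141) = 272.53.
T_out = 10⁶/272.53 = 3669.4 K → 3670 K; t = 36.7.
G = 99.47·ln 36.7 − 161.1 = 99.47·3.6028 − 161.1 = 197.268.
Rounded: 197.

197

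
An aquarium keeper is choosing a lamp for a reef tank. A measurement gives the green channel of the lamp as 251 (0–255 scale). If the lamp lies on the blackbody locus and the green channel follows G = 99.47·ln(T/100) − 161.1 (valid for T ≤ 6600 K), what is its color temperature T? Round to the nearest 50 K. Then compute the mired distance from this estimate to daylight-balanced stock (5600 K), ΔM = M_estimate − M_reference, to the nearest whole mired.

-20 mireds

ln t = (251 + 161.1) / 99.47 = 4.1430.
t = e^4.1430 = 62.989.
T = 100·t = 6299 K → 6300 K to the nearest 50 K.
M_estimate = 10⁶/6300 = 158.73; M_reference = 10⁶/5600 = 178.57.
ΔM = 158.73 − 178.57 = -19.84 → -20 mireds.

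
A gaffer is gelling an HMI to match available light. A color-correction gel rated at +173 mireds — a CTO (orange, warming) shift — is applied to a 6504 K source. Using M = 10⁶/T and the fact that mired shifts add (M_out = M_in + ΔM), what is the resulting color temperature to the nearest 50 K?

M_in = 10⁶/6504 = 153.75 mireds.
M_out = 153.75 + (+173) = 326.75 mireds.
T_out = 10⁶/326.75 = 3060.4 K → 3050 K.

3050 K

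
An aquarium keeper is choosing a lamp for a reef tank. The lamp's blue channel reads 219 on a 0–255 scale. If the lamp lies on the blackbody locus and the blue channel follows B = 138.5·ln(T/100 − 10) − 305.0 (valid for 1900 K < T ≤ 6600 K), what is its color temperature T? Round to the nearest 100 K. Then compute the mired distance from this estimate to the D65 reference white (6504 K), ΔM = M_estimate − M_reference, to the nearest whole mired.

+31 mireds

ln(t − 10) = (219 + 305.0) / 138.5 = 3.7834.
t − 10 = e^3.7834 = 43.965, so t = 53.965.
T = 100·t = 5396 K → 5400 K to the nearest 100 K.
M_estimate = 10⁶/5400 = 185.19; M_reference = 10⁶/6504 = 153.75.
ΔM = 185.19 − 153.75 = 31.43 → +31 mireds.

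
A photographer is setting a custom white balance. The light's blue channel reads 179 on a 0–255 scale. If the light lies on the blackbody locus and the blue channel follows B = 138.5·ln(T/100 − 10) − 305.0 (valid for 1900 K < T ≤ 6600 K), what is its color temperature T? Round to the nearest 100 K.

ln(t − 10) = (179 + 305.0) / 138.5 = 3.4946.
t − 10 = e^3.4946 = 32.937, so t = 42.937.
T = 100·t = 4294 K → 4300 K to the nearest 100 K.

4300 K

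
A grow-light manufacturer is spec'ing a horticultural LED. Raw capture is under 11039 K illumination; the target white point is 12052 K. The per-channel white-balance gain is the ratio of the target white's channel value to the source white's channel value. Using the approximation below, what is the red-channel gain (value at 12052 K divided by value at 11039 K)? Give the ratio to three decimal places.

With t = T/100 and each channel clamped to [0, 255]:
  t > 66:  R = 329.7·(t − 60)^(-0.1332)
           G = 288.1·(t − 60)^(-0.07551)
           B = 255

0.976

At 11039 K (t = 110.39):
  R = 329.7·(110.39 − 60)^(-0.1332) = 329.7·50.39^(-0.1332) = 329.7·0.59326 = 195.599.
At 12052 K (t = 120.52):
  R = 329.7·(120.52 − 60)^(-0.1332) = 329.7·60.52^(-0.1332) = 329.7·0.57896 = 190.884.
Gain = 190.884 / 195.599 = 0.9759 → 0.976.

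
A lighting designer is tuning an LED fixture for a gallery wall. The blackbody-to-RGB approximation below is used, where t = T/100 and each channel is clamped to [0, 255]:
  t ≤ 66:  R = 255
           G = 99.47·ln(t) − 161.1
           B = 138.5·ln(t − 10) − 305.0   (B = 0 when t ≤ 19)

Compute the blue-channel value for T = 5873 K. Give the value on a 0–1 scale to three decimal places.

0.915

t = 5873/100 = 58.73; the t ≤ 66 branch applies.
B = 138.5·ln(58.73 − 10) − 305.0 = 138.5·ln 48.73 − 305.0 = 138.5·3.8863 − 305.0 = 233.252.
On a 0–1 scale: 233.252/255 = 0.9147 → 0.915.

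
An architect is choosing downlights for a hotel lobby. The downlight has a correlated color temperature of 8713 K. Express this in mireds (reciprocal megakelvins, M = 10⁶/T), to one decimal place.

M = 10⁶ / 8713 = 114.771 → 114.8 mireds.

114.8 mireds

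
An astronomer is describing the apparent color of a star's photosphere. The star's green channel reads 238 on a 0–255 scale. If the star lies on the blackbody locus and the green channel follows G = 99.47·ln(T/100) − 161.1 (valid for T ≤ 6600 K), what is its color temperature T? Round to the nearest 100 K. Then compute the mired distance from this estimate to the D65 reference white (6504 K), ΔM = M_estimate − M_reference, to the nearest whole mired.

+28 mireds

ln t = (238 + 161.1) / 99.47 = 4.0123.
t = e^4.0123 = 55.272.
T = 100·t = 5527 K → 5500 K to the nearest 100 K.
M_estimate = 10⁶/5500 = 181.82; M_reference = 10⁶/6504 = 153.75.
ΔM = 181.82 − 153.75 = 28.07 → +28 mireds.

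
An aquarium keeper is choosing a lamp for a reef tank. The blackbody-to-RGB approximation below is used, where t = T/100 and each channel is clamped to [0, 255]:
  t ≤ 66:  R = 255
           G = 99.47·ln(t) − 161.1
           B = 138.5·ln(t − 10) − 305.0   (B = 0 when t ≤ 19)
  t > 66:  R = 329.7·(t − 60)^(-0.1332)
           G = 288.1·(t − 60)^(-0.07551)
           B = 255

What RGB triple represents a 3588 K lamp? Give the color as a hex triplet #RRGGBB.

#FFC392

t = 3588/100 = 35.88; the t ≤ 66 branch applies.
R = 255 by definition for t ≤ 66.
G = 99.47·ln 35.88 − 161.1 = 99.47·3.5802 − 161.1 = 195.021.
B = 138.5·ln(35.88 − 10) − 305.0 = 138.5·ln 25.88 − 305.0 = 138.5·3.2535 − 305.0 = 145.606.
Rounded: (255, 195, 146).
In hex: #FFC392.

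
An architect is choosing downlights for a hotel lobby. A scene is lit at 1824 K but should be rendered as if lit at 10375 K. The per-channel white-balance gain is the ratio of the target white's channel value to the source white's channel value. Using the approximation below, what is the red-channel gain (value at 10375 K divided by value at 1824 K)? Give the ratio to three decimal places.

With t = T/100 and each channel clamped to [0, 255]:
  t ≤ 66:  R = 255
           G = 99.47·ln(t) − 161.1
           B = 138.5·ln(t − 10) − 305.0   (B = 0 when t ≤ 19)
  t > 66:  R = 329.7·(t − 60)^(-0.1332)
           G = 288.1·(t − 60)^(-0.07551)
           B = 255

At 1824 K (t = 18.24):
  R = 255 by definition for t ≤ 66.
At 10375 K (t = 103.75):
  R = 329.7·(103.75 − 60)^(-0.1332) = 329.7·43.75^(-0.1332) = 329.7·0.60454 = 199.315.
Gain = 199.315 / 255.000 = 0.7816 → 0.782.

0.782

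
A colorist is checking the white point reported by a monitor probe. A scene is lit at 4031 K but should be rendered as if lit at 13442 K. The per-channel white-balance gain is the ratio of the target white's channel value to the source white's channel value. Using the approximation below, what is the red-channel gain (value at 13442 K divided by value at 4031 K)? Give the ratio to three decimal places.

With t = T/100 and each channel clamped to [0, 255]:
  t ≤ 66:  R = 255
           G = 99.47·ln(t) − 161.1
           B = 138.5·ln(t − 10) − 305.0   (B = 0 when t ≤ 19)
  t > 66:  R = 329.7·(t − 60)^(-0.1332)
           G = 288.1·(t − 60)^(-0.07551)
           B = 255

At 4031 K (t = 40.31):
  R = 255 by definition for t ≤ 66.
At 13442 K (t = 134.42):
  R = 329.7·(134.42 − 60)^(-0.1332) = 329.7·74.42^(-0.1332) = 329.7·0.56324 = 185.699.
Gain = 185.699 / 255.000 = 0.7282 → 0.728.

0.728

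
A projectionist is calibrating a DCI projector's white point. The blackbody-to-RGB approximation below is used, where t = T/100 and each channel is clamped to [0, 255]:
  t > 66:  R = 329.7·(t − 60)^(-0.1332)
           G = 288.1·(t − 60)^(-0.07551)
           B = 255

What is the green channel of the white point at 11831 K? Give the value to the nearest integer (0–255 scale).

212

t = 11831/100 = 118.31; the t > 66 branch applies.
G = 288.1·(118.31 − 60)^(-0.07551) = 288.1·58.31^(-0.07551) = 288.1·0.73565 = 211.940.
Rounded: 212.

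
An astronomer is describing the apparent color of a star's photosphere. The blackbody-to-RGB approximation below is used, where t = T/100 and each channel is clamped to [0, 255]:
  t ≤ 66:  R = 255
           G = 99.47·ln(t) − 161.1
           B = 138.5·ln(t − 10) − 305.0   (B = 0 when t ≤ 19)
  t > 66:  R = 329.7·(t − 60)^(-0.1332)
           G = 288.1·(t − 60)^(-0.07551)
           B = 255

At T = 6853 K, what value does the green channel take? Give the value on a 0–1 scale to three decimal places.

t = 6853/100 = 68.53; the t > 66 branch applies.
G = 288.1·(68.53 − 60)^(-0.07551) = 288.1·8.53^(-0.07551) = 288.1·0.85056 = 245.046.
On a 0–1 scale: 245.046/255 = 0.9610 → 0.961.

0.961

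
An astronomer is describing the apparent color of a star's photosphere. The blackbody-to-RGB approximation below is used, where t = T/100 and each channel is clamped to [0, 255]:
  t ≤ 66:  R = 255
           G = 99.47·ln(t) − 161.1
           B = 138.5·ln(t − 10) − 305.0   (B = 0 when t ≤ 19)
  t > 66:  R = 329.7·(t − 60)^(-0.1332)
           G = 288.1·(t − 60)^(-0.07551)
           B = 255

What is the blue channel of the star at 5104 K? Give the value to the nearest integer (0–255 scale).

209

t = 5104/100 = 51.04; the t ≤ 66 branch applies.
B = 138.5·ln(51.04 − 10) − 305.0 = 138.5·ln 41.04 − 305.0 = 138.5·3.7145 − 305.0 = 209.465.
Rounded: 209.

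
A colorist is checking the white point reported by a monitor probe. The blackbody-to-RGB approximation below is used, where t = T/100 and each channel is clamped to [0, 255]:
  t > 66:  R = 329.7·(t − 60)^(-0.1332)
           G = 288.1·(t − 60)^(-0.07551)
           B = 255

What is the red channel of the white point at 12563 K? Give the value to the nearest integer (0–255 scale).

189

t = 12563/100 = 125.63; the t > 66 branch applies.
R = 329.7·(125.63 − 60)^(-0.1332) = 329.7·65.63^(-0.1332) = 329.7·0.57275 = 188.834.
Rounded: 189.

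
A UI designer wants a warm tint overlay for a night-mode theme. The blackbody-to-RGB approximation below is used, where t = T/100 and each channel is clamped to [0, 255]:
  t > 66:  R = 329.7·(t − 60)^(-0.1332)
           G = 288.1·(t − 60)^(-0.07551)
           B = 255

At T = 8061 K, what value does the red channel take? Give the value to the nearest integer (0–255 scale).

220

t = 8061/100 = 80.61; the t > 66 branch applies.
R = 329.7·(80.61 − 60)^(-0.1332) = 329.7·20.61^(-0.1332) = 329.7·0.66829 = 220.335.
Rounded: 220.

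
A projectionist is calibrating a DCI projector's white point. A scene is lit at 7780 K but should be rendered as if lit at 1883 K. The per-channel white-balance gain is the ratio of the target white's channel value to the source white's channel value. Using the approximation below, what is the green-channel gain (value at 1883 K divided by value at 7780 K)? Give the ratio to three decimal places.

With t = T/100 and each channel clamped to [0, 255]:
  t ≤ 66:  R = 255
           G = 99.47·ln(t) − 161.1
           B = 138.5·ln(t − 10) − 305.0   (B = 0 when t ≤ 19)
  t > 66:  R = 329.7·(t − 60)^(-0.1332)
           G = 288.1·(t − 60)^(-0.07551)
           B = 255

At 7780 K (t = 77.8):
  G = 288.1·(77.8 − 60)^(-0.07551) = 288.1·17.8^(-0.07551) = 288.1·0.80460 = 231.806.
At 1883 K (t = 18.83):
  G = 99.47·ln 18.83 − 161.1 = 99.47·2.9355 − 161.1 = 130.889.
Gain = 130.889 / 231.806 = 0.5647 → 0.565.

0.565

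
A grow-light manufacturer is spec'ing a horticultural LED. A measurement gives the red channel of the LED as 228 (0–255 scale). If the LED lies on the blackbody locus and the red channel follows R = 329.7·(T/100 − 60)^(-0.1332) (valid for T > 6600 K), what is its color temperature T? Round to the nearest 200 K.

7600 K

(t − 60)^(-0.1332) = 228/329.7 = 0.69154.
t − 60 = 0.69154^(1/-0.1332) = 0.69154^(-7.508) = 15.943, so t = 75.943.
T = 100·t = 7594 K → 7600 K to the nearest 200 K.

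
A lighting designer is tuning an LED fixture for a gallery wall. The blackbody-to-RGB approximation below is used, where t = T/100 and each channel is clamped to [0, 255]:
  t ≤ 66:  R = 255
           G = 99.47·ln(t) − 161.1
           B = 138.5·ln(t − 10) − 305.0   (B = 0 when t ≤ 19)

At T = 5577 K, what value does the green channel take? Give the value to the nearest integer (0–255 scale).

239

t = 5577/100 = 55.77; the t ≤ 66 branch applies.
G = 99.47·ln 55.77 − 161.1 = 99.47·4.0212 − 161.1 = 238.892.
Rounded: 239.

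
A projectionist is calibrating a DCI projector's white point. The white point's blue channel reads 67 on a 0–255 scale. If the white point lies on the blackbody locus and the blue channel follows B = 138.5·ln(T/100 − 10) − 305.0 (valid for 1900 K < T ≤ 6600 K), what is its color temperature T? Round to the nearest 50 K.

2450 K

ln(t − 10) = (67 + 305.0) / 138.5 = 2.6859.
t − 10 = e^2.6859 = 14.672, so t = 24.672.
T = 100·t = 2467 K → 2450 K to the nearest 50 K.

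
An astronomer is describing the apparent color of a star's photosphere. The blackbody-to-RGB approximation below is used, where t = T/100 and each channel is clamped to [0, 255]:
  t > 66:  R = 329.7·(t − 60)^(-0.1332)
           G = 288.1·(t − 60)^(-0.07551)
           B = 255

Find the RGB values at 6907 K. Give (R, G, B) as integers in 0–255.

(246, 244, 255)

t = 6907/100 = 69.07; the t > 66 branch applies.
R = 329.7·(69.07 − 60)^(-0.1332) = 329.7·9.07^(-0.1332) = 329.7·0.74550 = 245.791.
G = 288.1·(69.07 − 60)^(-0.07551) = 288.1·9.07^(-0.07551) = 288.1·0.84662 = 243.913.
B = 255 by definition for t > 66.
Rounded: (246, 244, 255).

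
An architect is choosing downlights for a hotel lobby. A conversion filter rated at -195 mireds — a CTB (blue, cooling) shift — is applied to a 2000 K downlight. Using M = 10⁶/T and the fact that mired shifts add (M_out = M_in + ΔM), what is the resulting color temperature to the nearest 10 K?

3280 K

M_in = 10⁶/2000 = 500.00 mireds.
M_out = 500.00 + (-195) = 305.00 mireds.
T_out = 10⁶/305.00 = 3278.7 K → 3280 K.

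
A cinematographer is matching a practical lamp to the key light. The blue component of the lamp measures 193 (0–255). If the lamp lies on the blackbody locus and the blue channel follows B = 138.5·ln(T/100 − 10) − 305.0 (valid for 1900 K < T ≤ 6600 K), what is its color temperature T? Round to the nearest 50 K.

4650 K

ln(t − 10) = (193 + 305.0) / 138.5 = 3.5957.
t − 10 = e^3.5957 = 36.440, so t = 46.440.
T = 100·t = 4644 K → 4650 K to the nearest 50 K.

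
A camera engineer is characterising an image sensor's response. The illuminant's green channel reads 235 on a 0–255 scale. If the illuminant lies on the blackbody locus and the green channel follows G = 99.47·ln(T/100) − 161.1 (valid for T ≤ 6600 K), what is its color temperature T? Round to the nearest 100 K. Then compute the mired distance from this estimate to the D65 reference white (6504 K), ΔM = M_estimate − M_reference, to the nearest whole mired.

+31 mireds

ln t = (235 + 161.1) / 99.47 = 3.9821.
t = e^3.9821 = 53.630.
T = 100·t = 5363 K → 5400 K to the nearest 100 K.
M_estimate = 10⁶/5400 = 185.19; M_reference = 10⁶/6504 = 153.75.
ΔM = 185.19 − 153.75 = 31.43 → +31 mireds.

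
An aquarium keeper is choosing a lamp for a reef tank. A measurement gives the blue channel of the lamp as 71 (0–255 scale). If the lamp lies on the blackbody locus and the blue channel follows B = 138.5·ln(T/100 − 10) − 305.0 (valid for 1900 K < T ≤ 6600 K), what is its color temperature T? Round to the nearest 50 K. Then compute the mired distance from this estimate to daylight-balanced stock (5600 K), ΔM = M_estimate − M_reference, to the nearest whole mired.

ln(t − 10) = (71 + 305.0) / 138.5 = 2.7148.
t − 10 = e^2.7148 = 15.102, so t = 25.102.
T = 100·t = 2510 K → 2500 K to the nearest 50 K.
M_estimate = 10⁶/2500 = 400.00; M_reference = 10⁶/5600 = 178.57.
ΔM = 400.00 − 178.57 = 221.43 → +221 mireds.

+221 mireds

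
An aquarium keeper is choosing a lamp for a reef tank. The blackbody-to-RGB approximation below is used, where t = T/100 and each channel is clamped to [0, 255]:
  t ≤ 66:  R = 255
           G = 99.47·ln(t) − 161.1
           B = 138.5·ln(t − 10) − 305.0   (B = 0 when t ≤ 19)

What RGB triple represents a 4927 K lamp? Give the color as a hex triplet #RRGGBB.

#FFE3CB

t = 4927/100 = 49.27; the t ≤ 66 branch applies.
R = 255 by definition for t ≤ 66.
G = 99.47·ln 49.27 − 161.1 = 99.47·3.8973 − 161.1 = 226.566.
B = 138.5·ln(49.27 − 10) − 305.0 = 138.5·ln 39.27 − 305.0 = 138.5·3.6705 − 305.0 = 203.359.
Rounded: (255, 227, 203).
In hex: #FFE3CB.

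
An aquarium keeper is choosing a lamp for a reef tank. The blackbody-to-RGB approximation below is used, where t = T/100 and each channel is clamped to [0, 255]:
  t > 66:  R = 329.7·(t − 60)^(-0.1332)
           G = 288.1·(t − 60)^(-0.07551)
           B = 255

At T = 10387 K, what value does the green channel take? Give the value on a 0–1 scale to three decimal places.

0.849

t = 10387/100 = 103.87; the t > 66 branch applies.
G = 288.1·(103.87 − 60)^(-0.07551) = 288.1·43.87^(-0.07551) = 288.1·0.75162 = 216.543.
On a 0–1 scale: 216.543/255 = 0.8492 → 0.849.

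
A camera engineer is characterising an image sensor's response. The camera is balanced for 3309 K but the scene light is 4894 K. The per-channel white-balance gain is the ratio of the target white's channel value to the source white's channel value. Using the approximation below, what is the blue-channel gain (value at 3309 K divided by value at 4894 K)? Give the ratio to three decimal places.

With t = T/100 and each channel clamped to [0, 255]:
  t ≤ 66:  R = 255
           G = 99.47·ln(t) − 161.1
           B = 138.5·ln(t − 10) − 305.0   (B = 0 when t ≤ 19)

0.642

At 4894 K (t = 48.94):
  B = 138.5·ln(48.94 − 10) − 305.0 = 138.5·ln 38.94 − 305.0 = 138.5·3.6620 − 305.0 = 202.190.
At 3309 K (t = 33.09):
  B = 138.5·ln(33.09 − 10) − 305.0 = 138.5·ln 23.09 − 305.0 = 138.5·3.1394 − 305.0 = 129.807.
Gain = 129.807 / 202.190 = 0.6420 → 0.642.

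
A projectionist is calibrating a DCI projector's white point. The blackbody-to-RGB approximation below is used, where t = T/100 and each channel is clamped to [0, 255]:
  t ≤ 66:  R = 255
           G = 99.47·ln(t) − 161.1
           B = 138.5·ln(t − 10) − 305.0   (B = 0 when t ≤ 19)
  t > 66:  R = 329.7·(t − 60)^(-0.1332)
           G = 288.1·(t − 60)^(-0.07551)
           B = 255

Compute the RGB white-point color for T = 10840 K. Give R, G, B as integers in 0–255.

R=197, G=215, B=255

t = 10840/100 = 108.4; the t > 66 branch applies.
R = 329.7·(108.4 − 60)^(-0.1332) = 329.7·48.4^(-0.1332) = 329.7·0.59646 = 196.652.
G = 288.1·(108.4 − 60)^(-0.07551) = 288.1·48.4^(-0.07551) = 288.1·0.74607 = 214.942.
B = 255 by definition for t > 66.
Rounded: (197, 215, 255).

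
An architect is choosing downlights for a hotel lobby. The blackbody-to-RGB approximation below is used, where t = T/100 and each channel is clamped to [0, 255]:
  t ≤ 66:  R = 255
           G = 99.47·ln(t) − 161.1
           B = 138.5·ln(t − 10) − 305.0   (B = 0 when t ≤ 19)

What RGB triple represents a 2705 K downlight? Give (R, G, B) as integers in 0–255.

(255, 167, 88)

t = 2705/100 = 27.05; the t ≤ 66 branch applies.
R = 255 by definition for t ≤ 66.
G = 99.47·ln 27.05 − 161.1 = 99.47·3.2977 − 161.1 = 166.921.
B = 138.5·ln(27.05 − 10) − 305.0 = 138.5·ln 17.05 − 305.0 = 138.5·2.8362 − 305.0 = 87.807.
Rounded: (255, 167, 88).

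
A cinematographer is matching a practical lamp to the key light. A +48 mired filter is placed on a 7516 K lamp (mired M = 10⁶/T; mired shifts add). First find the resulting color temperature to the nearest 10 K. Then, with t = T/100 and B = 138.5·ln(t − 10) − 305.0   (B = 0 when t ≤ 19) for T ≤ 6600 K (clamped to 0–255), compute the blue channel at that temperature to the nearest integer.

M_in = 10⁶/7516 = 133.05; M_out = 133.05 + (+48) = 181.05.
T_out = 10⁶/181.05 = 5523.4 K → 5520 K; t = 55.2.
B = 138.5·ln(55.2 − 10) − 305.0 = 138.5·ln 45.2 − 305.0 = 138.5·3.8111 − 305.0 = 222.837.
Rounded: 223.

223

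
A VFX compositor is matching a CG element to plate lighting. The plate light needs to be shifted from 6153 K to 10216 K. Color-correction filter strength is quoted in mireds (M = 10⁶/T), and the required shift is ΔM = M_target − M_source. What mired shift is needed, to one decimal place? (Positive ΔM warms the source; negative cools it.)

-64.6 mireds

M_source = 10⁶/6153 = 162.522; M_target = 10⁶/10216 = 97.886.
ΔM = 97.886 − 162.522 = -64.637 → -64.6 mireds, a cooling shift.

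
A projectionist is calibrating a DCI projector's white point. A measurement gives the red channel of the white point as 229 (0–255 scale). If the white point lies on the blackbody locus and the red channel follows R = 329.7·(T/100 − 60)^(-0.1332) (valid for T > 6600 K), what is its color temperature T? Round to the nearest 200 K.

(t − 60)^(-0.1332) = 229/329.7 = 0.69457.
t − 60 = 0.69457^(1/-0.1332) = 0.69457^(-7.508) = 15.428, so t = 75.428.
T = 100·t = 7543 K → 7600 K to the nearest 200 K.

7600 K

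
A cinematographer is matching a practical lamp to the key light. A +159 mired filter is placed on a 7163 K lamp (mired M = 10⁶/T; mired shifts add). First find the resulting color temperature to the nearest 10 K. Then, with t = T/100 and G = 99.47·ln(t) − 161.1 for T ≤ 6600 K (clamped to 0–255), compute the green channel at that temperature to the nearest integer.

M_in = 10⁶/7163 = 139.61; M_out = 139.61 + (+159) = 298.61.
T_out = 10⁶/298.61 = 3348.9 K → 3350 K; t = 33.5.
G = 99.47·ln 33.5 − 161.1 = 99.47·3.5115 − 161.1 = 188.193.
Rounded: 188.

188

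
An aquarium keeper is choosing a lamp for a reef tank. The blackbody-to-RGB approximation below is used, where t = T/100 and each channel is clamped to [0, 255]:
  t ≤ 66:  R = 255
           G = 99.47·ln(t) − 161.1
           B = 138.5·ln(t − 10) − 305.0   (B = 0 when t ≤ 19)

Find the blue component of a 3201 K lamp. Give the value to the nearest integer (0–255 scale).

t = 3201/100 = 32.01; the t ≤ 66 branch applies.
B = 138.5·ln(32.01 − 10) − 305.0 = 138.5·ln 22.01 − 305.0 = 138.5·3.0915 − 305.0 = 123.172.
Rounded: 123.

123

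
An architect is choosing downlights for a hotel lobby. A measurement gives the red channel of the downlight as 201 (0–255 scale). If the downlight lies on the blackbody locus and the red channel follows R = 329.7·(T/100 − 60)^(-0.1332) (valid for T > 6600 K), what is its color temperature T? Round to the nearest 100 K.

(t − 60)^(-0.1332) = 201/329.7 = 0.60965.
t − 60 = 0.60965^(1/-0.1332) = 0.60965^(-7.508) = 41.071, so t = 101.071.
T = 100·t = 10107 K → 10100 K to the nearest 100 K.

10100 K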